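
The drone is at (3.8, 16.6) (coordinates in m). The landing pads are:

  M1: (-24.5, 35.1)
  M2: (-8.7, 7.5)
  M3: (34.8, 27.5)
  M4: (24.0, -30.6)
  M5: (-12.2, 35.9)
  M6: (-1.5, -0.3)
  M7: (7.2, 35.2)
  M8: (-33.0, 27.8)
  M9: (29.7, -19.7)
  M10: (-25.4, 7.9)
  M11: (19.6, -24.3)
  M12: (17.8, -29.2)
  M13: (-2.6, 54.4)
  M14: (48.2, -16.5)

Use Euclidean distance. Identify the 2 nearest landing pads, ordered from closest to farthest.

Distances from (3.8, 16.6):
M1: √((-28.3)² + (18.5)²) = √(800.890 + 342.250) = 33.8 m
M2: √((-12.5)² + (-9.1)²) = √(156.250 + 82.810) = 15.5 m
M3: √((31.0)² + (10.9)²) = √(961.000 + 118.810) = 32.9 m
M4: √((20.2)² + (-47.2)²) = √(408.040 + 2227.840) = 51.3 m
M5: √((-16.0)² + (19.3)²) = √(256.000 + 372.490) = 25.1 m
M6: √((-5.3)² + (-16.9)²) = √(28.090 + 285.610) = 17.7 m
M7: √((3.4)² + (18.6)²) = √(11.560 + 345.960) = 18.9 m
M8: √((-36.8)² + (11.2)²) = √(1354.240 + 125.440) = 38.5 m
M9: √((25.9)² + (-36.3)²) = √(670.810 + 1317.690) = 44.6 m
M10: √((-29.2)² + (-8.7)²) = √(852.640 + 75.690) = 30.5 m
M11: √((15.8)² + (-40.9)²) = √(249.640 + 1672.810) = 43.8 m
M12: √((14.0)² + (-45.8)²) = √(196.000 + 2097.640) = 47.9 m
M13: √((-6.4)² + (37.8)²) = √(40.960 + 1428.840) = 38.3 m
M14: √((44.4)² + (-33.1)²) = √(1971.360 + 1095.610) = 55.4 m
Sorted: M2 (15.5 m) < M6 (17.7 m) < M7 (18.9 m) < M5 (25.1 m) < …

M2, M6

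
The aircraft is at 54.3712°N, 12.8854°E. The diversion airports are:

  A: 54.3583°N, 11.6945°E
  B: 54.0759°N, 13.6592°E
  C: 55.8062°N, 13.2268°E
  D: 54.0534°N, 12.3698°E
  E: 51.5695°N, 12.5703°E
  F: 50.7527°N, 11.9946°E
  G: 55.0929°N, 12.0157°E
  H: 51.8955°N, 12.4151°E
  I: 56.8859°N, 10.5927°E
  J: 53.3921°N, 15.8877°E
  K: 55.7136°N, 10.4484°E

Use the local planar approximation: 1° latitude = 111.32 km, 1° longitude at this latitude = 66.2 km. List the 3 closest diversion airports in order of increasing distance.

Distances from 54.3712°N, 12.8854°E:
A: 78.8507 km
B: 60.8661 km
C: 161.3351 km
D: 49.1590 km
E: 312.5820 km
F: 407.1052 km
G: 98.8395 km
H: 277.3479 km
I: 318.4346 km
J: 226.6760 km
K: 219.9052 km
Sorted: D (49.1590 km) < B (60.8661 km) < A (78.8507 km) < G (98.8395 km) < C (161.3351 km) < …

D, B, A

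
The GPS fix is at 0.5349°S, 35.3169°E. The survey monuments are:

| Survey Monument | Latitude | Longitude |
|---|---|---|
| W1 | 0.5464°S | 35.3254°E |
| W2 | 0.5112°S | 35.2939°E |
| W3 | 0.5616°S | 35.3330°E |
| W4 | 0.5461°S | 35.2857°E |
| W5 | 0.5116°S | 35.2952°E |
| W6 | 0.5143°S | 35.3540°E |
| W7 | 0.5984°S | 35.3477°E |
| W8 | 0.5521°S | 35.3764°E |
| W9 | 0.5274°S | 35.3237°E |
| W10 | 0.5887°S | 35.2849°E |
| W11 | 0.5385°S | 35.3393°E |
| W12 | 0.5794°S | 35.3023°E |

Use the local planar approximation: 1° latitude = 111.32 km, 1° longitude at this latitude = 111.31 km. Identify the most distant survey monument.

W7

Distances from 0.5349°S, 35.3169°E:
W1: 1.5919 km
W2: 3.6762 km
W3: 3.4707 km
W4: 3.6899 km
W5: 3.5443 km
W6: 4.7236 km
W7: 7.8563 km
W8: 6.8942 km
W9: 1.1269 km
W10: 6.9682 km
W11: 2.5253 km
W12: 5.2135 km
Maximum: W7 at 7.8563 km.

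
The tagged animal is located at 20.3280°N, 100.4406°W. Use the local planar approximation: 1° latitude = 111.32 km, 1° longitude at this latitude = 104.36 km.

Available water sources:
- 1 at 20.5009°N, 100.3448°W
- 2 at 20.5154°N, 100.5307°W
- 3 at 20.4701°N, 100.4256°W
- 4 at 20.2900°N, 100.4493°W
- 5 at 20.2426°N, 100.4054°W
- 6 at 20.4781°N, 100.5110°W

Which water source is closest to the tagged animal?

4

Distances from 20.3280°N, 100.4406°W:
1: 21.6889 km
2: 22.8825 km
3: 15.8958 km
4: 4.3265 km
5: 10.1918 km
6: 18.2530 km
Minimum: 4 at 4.3265 km.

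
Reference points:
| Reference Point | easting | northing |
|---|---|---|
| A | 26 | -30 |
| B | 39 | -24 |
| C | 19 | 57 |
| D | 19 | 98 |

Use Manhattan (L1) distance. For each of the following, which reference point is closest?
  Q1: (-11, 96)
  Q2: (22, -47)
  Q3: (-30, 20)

Q1 at (-11, 96):
  A: 163
  B: 170
  C: 69
  D: 32
  → nearest: D (32)
Q2 at (22, -47):
  A: 21
  B: 40
  C: 107
  D: 148
  → nearest: A (21)
Q3 at (-30, 20):
  A: 106
  B: 113
  C: 86
  D: 127
  → nearest: C (86)

Q1→D; Q2→A; Q3→C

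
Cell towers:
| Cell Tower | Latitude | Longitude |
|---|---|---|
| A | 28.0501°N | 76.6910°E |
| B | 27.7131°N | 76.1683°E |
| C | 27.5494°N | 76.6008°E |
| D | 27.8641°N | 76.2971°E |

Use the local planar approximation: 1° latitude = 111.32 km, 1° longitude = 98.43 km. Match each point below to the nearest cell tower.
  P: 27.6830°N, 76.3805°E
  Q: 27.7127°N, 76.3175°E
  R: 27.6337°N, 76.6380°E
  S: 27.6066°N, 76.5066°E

P at 27.6830°N, 76.3805°E:
  A: √((0.3671·111.32)² + (0.3105·98.43)²) = √(1669.994975 + 934.067323) = 51.0300 km
  B: √((0.0301·111.32)² + (-0.2122·98.43)²) = √(11.227405 + 436.260336) = 21.1539 km
  C: √((-0.1336·111.32)² + (0.2203·98.43)²) = √(221.186854 + 470.201450) = 26.2943 km
  D: √((0.1811·111.32)² + (-0.0834·98.43)²) = √(406.427697 + 67.388699) = 21.7673 km
  → nearest: B (21.1539 km)
Q at 27.7127°N, 76.3175°E:
  A: √((0.3374·111.32)² + (0.3735·98.43)²) = √(1410.706125 + 1351.562653) = 52.5573 km
  B: √((0.0004·111.32)² + (-0.1492·98.43)²) = √(0.001983 + 215.671429) = 14.6858 km
  C: √((-0.1633·111.32)² + (0.2833·98.43)²) = √(330.459898 + 777.585439) = 33.2873 km
  D: √((0.1514·111.32)² + (-0.0204·98.43)²) = √(284.052192 + 4.031952) = 16.9730 km
  → nearest: B (14.6858 km)
R at 27.6337°N, 76.6380°E:
  A: √((0.4164·111.32)² + (0.0530·98.43)²) = √(2148.660683 + 27.214898) = 46.6463 km
  B: √((0.0794·111.32)² + (-0.4697·98.43)²) = √(78.124527 + 2137.450621) = 47.0699 km
  C: √((-0.0843·111.32)² + (-0.0372·98.43)²) = √(88.064636 + 13.407285) = 10.0733 km
  D: √((0.2304·111.32)² + (-0.3409·98.43)²) = √(657.826470 + 1125.923731) = 42.2345 km
  → nearest: C (10.0733 km)
S at 27.6066°N, 76.5066°E:
  A: √((0.4435·111.32)² + (0.1844·98.43)²) = √(2437.438371 + 329.440360) = 52.6011 km
  B: √((0.1065·111.32)² + (-0.3383·98.43)²) = √(140.554777 + 1108.814677) = 35.3464 km
  C: √((-0.0572·111.32)² + (0.0942·98.43)²) = √(40.545107 + 85.971950) = 11.2480 km
  D: √((0.2575·111.32)² + (-0.2095·98.43)²) = √(821.676492 + 425.229147) = 35.3116 km
  → nearest: C (11.2480 km)

P→B; Q→B; R→C; S→C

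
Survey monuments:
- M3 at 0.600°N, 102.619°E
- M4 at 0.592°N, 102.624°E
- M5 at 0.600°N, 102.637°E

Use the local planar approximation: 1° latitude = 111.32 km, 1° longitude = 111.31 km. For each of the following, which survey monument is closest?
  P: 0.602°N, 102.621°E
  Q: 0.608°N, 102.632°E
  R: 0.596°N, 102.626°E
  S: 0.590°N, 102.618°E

P→M3; Q→M5; R→M4; S→M4

P at 0.602°N, 102.621°E:
  M3: 0.315 km
  M4: 1.162 km
  M5: 1.795 km
  → nearest: M3 (0.315 km)
Q at 0.608°N, 102.632°E:
  M3: 1.699 km
  M4: 1.991 km
  M5: 1.050 km
  → nearest: M5 (1.050 km)
R at 0.596°N, 102.626°E:
  M3: 0.897 km
  M4: 0.498 km
  M5: 1.303 km
  → nearest: M4 (0.498 km)
S at 0.590°N, 102.618°E:
  M3: 1.119 km
  M4: 0.704 km
  M5: 2.390 km
  → nearest: M4 (0.704 km)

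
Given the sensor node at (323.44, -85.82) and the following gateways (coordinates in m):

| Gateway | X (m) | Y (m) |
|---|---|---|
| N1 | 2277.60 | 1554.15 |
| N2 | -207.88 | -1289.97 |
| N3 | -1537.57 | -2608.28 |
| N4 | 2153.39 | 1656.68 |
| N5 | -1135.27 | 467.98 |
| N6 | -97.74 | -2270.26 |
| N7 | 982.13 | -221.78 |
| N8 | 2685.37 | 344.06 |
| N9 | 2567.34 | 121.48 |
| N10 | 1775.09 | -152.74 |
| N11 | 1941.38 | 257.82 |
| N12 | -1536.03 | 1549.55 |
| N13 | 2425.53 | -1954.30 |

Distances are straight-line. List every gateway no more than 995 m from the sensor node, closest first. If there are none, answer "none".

Distances from (323.44, -85.82):
N1: 2551.13 m
N2: 1316.16 m
N3: 3134.67 m
N4: 2526.86 m
N5: 1560.30 m
N6: 2224.67 m
N7: 672.58 m
N8: 2400.73 m
N9: 2253.46 m
N10: 1453.19 m
N11: 1654.03 m
N12: 2476.30 m
N13: 2812.47 m
Threshold 995 m: N7 (672.58 m) is within range.

N7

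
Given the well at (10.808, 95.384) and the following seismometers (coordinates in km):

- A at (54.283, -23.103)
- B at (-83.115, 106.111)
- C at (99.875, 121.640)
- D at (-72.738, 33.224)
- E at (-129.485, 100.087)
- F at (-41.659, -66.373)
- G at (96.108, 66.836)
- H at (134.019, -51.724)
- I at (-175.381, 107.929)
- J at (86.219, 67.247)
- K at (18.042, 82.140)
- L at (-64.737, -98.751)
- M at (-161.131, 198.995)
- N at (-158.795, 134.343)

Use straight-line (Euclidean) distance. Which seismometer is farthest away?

L

Distances from (10.808, 95.384):
A: √((43.475)² + (-118.487)²) = √(1890.07563 + 14039.16917) = 126.211 km
B: √((-93.923)² + (10.727)²) = √(8821.52993 + 115.06853) = 94.534 km
C: √((89.067)² + (26.256)²) = √(7932.93049 + 689.37754) = 92.856 km
D: √((-83.546)² + (-62.160)²) = √(6979.93412 + 3863.86560) = 104.134 km
E: √((-140.293)² + (4.703)²) = √(19682.12585 + 22.11821) = 140.372 km
F: √((-52.467)² + (-161.757)²) = √(2752.78609 + 26165.32705) = 170.053 km
G: √((85.300)² + (-28.548)²) = √(7276.09000 + 814.98830) = 89.950 km
H: √((123.211)² + (-147.108)²) = √(15180.95052 + 21640.76366) = 191.890 km
I: √((-186.189)² + (12.545)²) = √(34666.34372 + 157.37703) = 186.611 km
J: √((75.411)² + (-28.137)²) = √(5686.81892 + 791.69077) = 80.489 km
K: √((7.234)² + (-13.244)²) = √(52.33076 + 175.40354) = 15.091 km
L: √((-75.545)² + (-194.135)²) = √(5707.04702 + 37688.39822) = 208.316 km
M: √((-171.939)² + (103.611)²) = √(29563.01972 + 10735.23932) = 200.744 km
N: √((-169.603)² + (38.959)²) = √(28765.17761 + 1517.80368) = 174.020 km
Maximum: L at 208.316 km.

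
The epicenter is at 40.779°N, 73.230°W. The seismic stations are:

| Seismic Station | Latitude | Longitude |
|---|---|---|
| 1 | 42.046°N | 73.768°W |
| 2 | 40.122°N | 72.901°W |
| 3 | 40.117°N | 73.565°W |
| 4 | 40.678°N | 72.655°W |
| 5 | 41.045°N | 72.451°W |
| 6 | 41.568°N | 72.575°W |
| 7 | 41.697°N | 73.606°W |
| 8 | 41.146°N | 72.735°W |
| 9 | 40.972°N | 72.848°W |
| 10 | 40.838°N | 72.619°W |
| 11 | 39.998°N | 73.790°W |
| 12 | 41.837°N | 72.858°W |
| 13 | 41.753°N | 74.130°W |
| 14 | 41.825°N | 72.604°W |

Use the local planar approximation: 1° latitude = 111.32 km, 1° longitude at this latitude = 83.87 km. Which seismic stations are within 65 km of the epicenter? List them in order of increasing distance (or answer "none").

Distances from 40.779°N, 73.230°W:
1: √((1.267·111.32)² + (-0.538·83.87)²) = √(19892.96988 + 2036.00030) = 148.084 km
2: √((-0.657·111.32)² + (0.329·83.87)²) = √(5349.05587 + 761.38634) = 78.169 km
3: √((-0.662·111.32)² + (-0.335·83.87)²) = √(5430.78205 + 789.41050) = 78.868 km
4: √((-0.101·111.32)² + (0.575·83.87)²) = √(126.41224 + 2325.67474) = 49.519 km
5: √((0.266·111.32)² + (0.779·83.87)²) = √(876.81843 + 4268.62694) = 71.732 km
6: √((0.789·111.32)² + (0.655·83.87)²) = √(7714.36888 + 3017.83774) = 103.596 km
7: √((0.918·111.32)² + (-0.376·83.87)²) = √(10443.15581 + 994.46379) = 106.947 km
8: √((0.367·111.32)² + (0.495·83.87)²) = √(1669.08527 + 1723.54919) = 58.246 km
9: √((0.193·111.32)² + (0.382·83.87)²) = √(461.59491 + 1026.45523) = 38.575 km
10: √((0.059·111.32)² + (0.611·83.87)²) = √(43.13705 + 2626.00595) = 51.664 km
11: √((-0.781·111.32)² + (-0.560·83.87)²) = √(7558.72357 + 2205.91788) = 98.816 km
12: √((1.058·111.32)² + (0.372·83.87)²) = √(13871.31809 + 973.41754) = 121.839 km
13: √((0.974·111.32)² + (-0.900·83.87)²) = √(11756.12808 + 5697.68329) = 132.113 km
14: √((1.046·111.32)² + (0.626·83.87)²) = √(13558.44127 + 2756.52511) = 127.730 km
Threshold 65 km: 9 (38.575 km), 4 (49.519 km), 10 (51.664 km), 8 (58.246 km) are within range.

9, 4, 10, 8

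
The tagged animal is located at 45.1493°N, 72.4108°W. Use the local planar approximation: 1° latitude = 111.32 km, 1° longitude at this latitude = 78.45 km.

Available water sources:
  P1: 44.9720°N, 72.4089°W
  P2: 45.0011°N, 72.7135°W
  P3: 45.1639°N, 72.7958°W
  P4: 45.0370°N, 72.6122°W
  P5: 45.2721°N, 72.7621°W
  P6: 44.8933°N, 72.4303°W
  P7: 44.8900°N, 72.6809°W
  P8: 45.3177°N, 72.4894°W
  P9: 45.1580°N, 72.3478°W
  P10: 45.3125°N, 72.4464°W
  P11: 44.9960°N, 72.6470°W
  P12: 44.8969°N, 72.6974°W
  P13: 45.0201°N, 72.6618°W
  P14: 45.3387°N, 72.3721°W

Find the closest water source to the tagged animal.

Distances from 45.1493°N, 72.4108°W:
P1: √((-0.1773·111.32)² + (0.0019·78.45)²) = √(389.550590 + 0.022217) = 19.7376 km
P2: √((-0.1482·111.32)² + (-0.3027·78.45)²) = √(272.171598 + 563.911223) = 28.9151 km
P3: √((0.0146·111.32)² + (-0.3850·78.45)²) = √(2.641509 + 912.236311) = 30.2469 km
P4: √((-0.1123·111.32)² + (-0.2014·78.45)²) = √(156.280902 + 249.634628) = 20.1473 km
P5: √((0.1228·111.32)² + (-0.3513·78.45)²) = √(186.871525 + 759.525213) = 30.7636 km
P6: √((-0.2560·111.32)² + (-0.0195·78.45)²) = √(812.131444 + 2.340212) = 28.5389 km
P7: √((-0.2593·111.32)² + (-0.2701·78.45)²) = √(833.204159 + 448.988342) = 35.8077 km
P8: √((0.1684·111.32)² + (-0.0786·78.45)²) = √(351.423314 + 38.021652) = 19.7344 km
P9: √((0.0087·111.32)² + (0.0630·78.45)²) = √(0.937961 + 24.426824) = 5.0363 km
P10: √((0.1632·111.32)² + (-0.0356·78.45)²) = √(330.055295 + 7.799844) = 18.3808 km
P11: √((-0.1533·111.32)² + (-0.2362·78.45)²) = √(291.226375 + 343.356823) = 25.1909 km
P12: √((-0.2524·111.32)² + (-0.2866·78.45)²) = √(789.450850 + 505.519913) = 35.9857 km
P13: √((-0.1292·111.32)² + (-0.2510·78.45)²) = √(206.857572 + 387.733512) = 24.3842 km
P14: √((0.1894·111.32)² + (0.0387·78.45)²) = √(444.535393 + 9.217387) = 21.3015 km
Minimum: P9 at 5.0363 km.

P9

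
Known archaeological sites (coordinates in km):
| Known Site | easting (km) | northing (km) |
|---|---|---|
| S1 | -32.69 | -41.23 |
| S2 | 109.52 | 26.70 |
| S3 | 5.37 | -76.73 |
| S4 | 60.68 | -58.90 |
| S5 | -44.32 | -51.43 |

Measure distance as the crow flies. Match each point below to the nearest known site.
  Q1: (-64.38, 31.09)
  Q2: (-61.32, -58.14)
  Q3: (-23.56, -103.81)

Q1→S1; Q2→S5; Q3→S3

Q1 at (-64.38, 31.09):
  S1: √((31.69)² + (-72.32)²) = √(1004.2561 + 5230.1824) = 78.96 km
  S2: √((173.90)² + (-4.39)²) = √(30241.2100 + 19.2721) = 173.96 km
  S3: √((69.75)² + (-107.82)²) = √(4865.0625 + 11625.1524) = 128.41 km
  S4: √((125.06)² + (-89.99)²) = √(15640.0036 + 8098.2001) = 154.07 km
  S5: √((20.06)² + (-82.52)²) = √(402.4036 + 6809.5504) = 84.92 km
  → nearest: S1 (78.96 km)
Q2 at (-61.32, -58.14):
  S1: √((28.63)² + (16.91)²) = √(819.6769 + 285.9481) = 33.25 km
  S2: √((170.84)² + (84.84)²) = √(29186.3056 + 7197.8256) = 190.75 km
  S3: √((66.69)² + (-18.59)²) = √(4447.5561 + 345.5881) = 69.23 km
  S4: √((122.00)² + (-0.76)²) = √(14884.0000 + 0.5776) = 122.00 km
  S5: √((17.00)² + (6.71)²) = √(289.0000 + 45.0241) = 18.28 km
  → nearest: S5 (18.28 km)
Q3 at (-23.56, -103.81):
  S1: √((-9.13)² + (62.58)²) = √(83.3569 + 3916.2564) = 63.24 km
  S2: √((133.08)² + (130.51)²) = √(17710.2864 + 17032.8601) = 186.40 km
  S3: √((28.93)² + (27.08)²) = √(836.9449 + 733.3264) = 39.63 km
  S4: √((84.24)² + (44.91)²) = √(7096.3776 + 2016.9081) = 95.46 km
  S5: √((-20.76)² + (52.38)²) = √(430.9776 + 2743.6644) = 56.34 km
  → nearest: S3 (39.63 km)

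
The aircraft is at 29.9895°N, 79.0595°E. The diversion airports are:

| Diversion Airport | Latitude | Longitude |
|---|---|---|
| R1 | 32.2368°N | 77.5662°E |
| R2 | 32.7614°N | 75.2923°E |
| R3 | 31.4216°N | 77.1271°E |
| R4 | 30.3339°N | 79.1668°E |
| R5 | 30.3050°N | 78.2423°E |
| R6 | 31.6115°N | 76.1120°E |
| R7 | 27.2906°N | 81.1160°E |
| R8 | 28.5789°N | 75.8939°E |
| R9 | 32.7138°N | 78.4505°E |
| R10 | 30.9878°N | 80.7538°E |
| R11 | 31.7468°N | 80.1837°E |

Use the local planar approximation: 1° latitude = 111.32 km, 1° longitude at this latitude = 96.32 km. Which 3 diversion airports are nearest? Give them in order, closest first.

Distances from 29.9895°N, 79.0595°E:
R1: √((2.2473·111.32)² + (-1.4933·96.32)²) = √(62584.746709 + 20688.408267) = 288.5709 km
R2: √((2.7719·111.32)² + (-3.7672·96.32)²) = √(95214.153847 + 131664.987638) = 476.3183 km
R3: √((1.4321·111.32)² + (-1.9324·96.32)²) = √(25415.173850 + 34643.918277) = 245.0696 km
R4: √((0.3444·111.32)² + (0.1073·96.32)²) = √(1469.848863 + 106.815036) = 39.7072 km
R5: √((0.3155·111.32)² + (-0.8172·96.32)²) = √(1233.516953 + 6195.689771) = 86.1928 km
R6: √((1.6220·111.32)² + (-2.9475·96.32)²) = √(32602.289166 + 80601.026970) = 336.4570 km
R7: √((-2.6989·111.32)² + (2.0565·96.32)²) = √(90265.123765 + 39236.510417) = 359.8634 km
R8: √((-1.4106·111.32)² + (-3.1656·96.32)²) = √(24657.790272 + 92970.469114) = 342.9698 km
R9: √((2.7243·111.32)² + (-0.6090·96.32)²) = √(91972.132458 + 3440.864203) = 308.8899 km
R10: √((0.9983·111.32)² + (1.6943·96.32)²) = √(12350.044929 + 26632.600192) = 197.4402 km
R11: √((1.7573·111.32)² + (1.1242·96.32)²) = √(38268.215716 + 11725.195961) = 223.5921 km
Sorted: R4 (39.7072 km) < R5 (86.1928 km) < R10 (197.4402 km) < R11 (223.5921 km) < R3 (245.0696 km) < …

R4, R5, R10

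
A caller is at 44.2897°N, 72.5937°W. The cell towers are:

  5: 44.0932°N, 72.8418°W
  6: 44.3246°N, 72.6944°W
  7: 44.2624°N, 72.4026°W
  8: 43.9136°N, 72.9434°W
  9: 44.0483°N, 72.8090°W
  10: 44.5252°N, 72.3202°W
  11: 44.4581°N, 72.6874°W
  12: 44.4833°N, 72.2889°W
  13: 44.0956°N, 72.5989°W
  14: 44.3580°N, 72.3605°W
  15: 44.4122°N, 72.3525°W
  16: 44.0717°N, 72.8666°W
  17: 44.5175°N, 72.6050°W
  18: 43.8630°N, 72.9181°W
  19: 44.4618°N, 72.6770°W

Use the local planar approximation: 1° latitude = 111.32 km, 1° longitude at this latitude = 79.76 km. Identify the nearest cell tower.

6

Distances from 44.2897°N, 72.5937°W:
5: 29.4970 km
6: 8.9221 km
7: 15.5422 km
8: 50.3076 km
9: 31.8909 km
10: 34.1048 km
11: 20.1811 km
12: 32.4883 km
13: 21.6112 km
14: 20.0940 km
15: 23.5810 km
16: 32.5992 km
17: 25.3747 km
18: 54.0902 km
19: 20.2775 km
Minimum: 6 at 8.9221 km.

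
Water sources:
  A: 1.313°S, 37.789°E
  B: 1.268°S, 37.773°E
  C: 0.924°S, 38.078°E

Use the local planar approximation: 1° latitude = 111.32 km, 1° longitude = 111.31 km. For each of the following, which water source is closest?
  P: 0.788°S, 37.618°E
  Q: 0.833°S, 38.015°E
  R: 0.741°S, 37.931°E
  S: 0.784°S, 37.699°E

P at 0.788°S, 37.618°E:
  A: 61.464 km
  B: 56.150 km
  C: 53.394 km
  → nearest: C (53.394 km)
Q at 0.833°S, 38.015°E:
  A: 59.059 km
  B: 55.412 km
  C: 12.321 km
  → nearest: C (12.321 km)
R at 0.741°S, 37.931°E:
  A: 65.607 km
  B: 61.245 km
  C: 26.129 km
  → nearest: C (26.129 km)
S at 0.784°S, 37.699°E:
  A: 59.734 km
  B: 54.505 km
  C: 44.973 km
  → nearest: C (44.973 km)

P→C; Q→C; R→C; S→C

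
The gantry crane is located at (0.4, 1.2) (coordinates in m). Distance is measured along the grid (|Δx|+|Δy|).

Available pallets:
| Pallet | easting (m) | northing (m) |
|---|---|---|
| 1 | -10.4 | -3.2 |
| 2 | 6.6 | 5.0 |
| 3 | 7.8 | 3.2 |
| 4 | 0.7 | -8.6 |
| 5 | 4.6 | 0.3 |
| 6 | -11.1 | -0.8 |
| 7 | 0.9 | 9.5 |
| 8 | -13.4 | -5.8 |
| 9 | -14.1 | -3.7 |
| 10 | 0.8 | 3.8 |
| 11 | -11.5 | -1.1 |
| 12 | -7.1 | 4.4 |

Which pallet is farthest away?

Distances from (0.4, 1.2):
1: 15.2 m
2: 10.0 m
3: 9.4 m
4: 10.1 m
5: 5.1 m
6: 13.5 m
7: 8.8 m
8: 20.8 m
9: 19.4 m
10: 3.0 m
11: 14.2 m
12: 10.7 m
Maximum: 8 at 20.8 m.

8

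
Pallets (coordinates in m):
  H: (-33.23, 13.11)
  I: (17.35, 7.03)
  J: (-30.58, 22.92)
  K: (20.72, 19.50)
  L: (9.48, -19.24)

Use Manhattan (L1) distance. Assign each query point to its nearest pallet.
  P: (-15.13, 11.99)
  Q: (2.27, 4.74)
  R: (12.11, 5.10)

P→H; Q→I; R→I

P at (-15.13, 11.99):
  H: 19.22 m
  I: 37.44 m
  J: 26.38 m
  K: 43.36 m
  L: 55.84 m
  → nearest: H (19.22 m)
Q at (2.27, 4.74):
  H: 43.87 m
  I: 17.37 m
  J: 51.03 m
  K: 33.21 m
  L: 31.19 m
  → nearest: I (17.37 m)
R at (12.11, 5.10):
  H: 53.35 m
  I: 7.17 m
  J: 60.51 m
  K: 23.01 m
  L: 26.97 m
  → nearest: I (7.17 m)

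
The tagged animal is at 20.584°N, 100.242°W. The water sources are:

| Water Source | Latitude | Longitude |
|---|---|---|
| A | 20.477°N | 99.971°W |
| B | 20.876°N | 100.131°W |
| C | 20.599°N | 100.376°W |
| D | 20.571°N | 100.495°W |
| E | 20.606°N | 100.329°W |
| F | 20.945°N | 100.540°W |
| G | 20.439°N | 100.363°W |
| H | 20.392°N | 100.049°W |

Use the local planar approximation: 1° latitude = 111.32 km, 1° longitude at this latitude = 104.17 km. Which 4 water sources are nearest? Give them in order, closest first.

Distances from 20.584°N, 100.242°W:
A: √((-0.107·111.32)² + (0.271·104.17)²) = √(141.87764 + 796.93685) = 30.640 km
B: √((0.292·111.32)² + (0.111·104.17)²) = √(1056.60363 + 133.69996) = 34.501 km
C: √((0.015·111.32)² + (-0.134·104.17)²) = √(2.78823 + 194.84754) = 14.058 km
D: √((-0.013·111.32)² + (-0.253·104.17)²) = √(2.09427 + 694.58655) = 26.395 km
E: √((0.022·111.32)² + (-0.087·104.17)²) = √(5.99780 + 82.13416) = 9.388 km
F: √((0.361·111.32)² + (-0.298·104.17)²) = √(1614.95639 + 963.64674) = 50.780 km
G: √((-0.145·111.32)² + (-0.121·104.17)²) = √(260.54479 + 158.87518) = 20.480 km
H: √((-0.192·111.32)² + (0.193·104.17)²) = √(456.82394 + 404.20339) = 29.343 km
Sorted: E (9.388 km) < C (14.058 km) < G (20.480 km) < D (26.395 km) < H (29.343 km) < A (30.640 km) < …

E, C, G, D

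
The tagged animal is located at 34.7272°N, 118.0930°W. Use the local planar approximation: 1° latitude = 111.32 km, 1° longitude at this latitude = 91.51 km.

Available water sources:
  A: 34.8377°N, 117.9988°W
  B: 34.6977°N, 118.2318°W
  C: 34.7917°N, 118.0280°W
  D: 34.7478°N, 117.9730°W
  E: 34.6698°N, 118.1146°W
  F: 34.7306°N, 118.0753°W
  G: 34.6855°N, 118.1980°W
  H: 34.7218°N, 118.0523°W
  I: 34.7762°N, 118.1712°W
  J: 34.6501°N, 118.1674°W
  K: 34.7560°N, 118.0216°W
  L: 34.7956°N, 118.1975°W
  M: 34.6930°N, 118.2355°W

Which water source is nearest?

Distances from 34.7272°N, 118.0930°W:
A: √((0.1105·111.32)² + (0.0942·91.51)²) = √(151.311157 + 74.308572) = 15.0206 km
B: √((-0.0295·111.32)² + (-0.1388·91.51)²) = √(10.784262 + 161.330338) = 13.1192 km
C: √((0.0645·111.32)² + (0.0650·91.51)²) = √(51.554410 + 35.380488) = 9.3239 km
D: √((0.0206·111.32)² + (0.1200·91.51)²) = √(5.258730 + 120.586753) = 11.2181 km
E: √((-0.0574·111.32)² + (-0.0216·91.51)²) = √(40.829135 + 3.907011) = 6.6885 km
F: √((0.0034·111.32)² + (0.0177·91.51)²) = √(0.143253 + 2.623516) = 1.6634 km
G: √((-0.0417·111.32)² + (-0.1050·91.51)²) = √(21.548572 + 92.324233) = 10.6711 km
H: √((-0.0054·111.32)² + (0.0407·91.51)²) = √(0.361355 + 13.871580) = 3.7727 km
I: √((0.0490·111.32)² + (-0.0782·91.51)²) = √(29.753534 + 51.209510) = 8.9979 km
J: √((-0.0771·111.32)² + (-0.0744·91.51)²) = √(73.663975 + 46.353548) = 10.9553 km
K: √((0.0288·111.32)² + (0.0714·91.51)²) = √(10.278539 + 42.690725) = 7.2780 km
L: √((0.0684·111.32)² + (-0.1045·91.51)²) = √(57.977382 + 91.447048) = 12.2239 km
M: √((-0.0342·111.32)² + (-0.1425·91.51)²) = √(14.494345 + 170.046164) = 13.5846 km
Minimum: F at 1.6634 km.

F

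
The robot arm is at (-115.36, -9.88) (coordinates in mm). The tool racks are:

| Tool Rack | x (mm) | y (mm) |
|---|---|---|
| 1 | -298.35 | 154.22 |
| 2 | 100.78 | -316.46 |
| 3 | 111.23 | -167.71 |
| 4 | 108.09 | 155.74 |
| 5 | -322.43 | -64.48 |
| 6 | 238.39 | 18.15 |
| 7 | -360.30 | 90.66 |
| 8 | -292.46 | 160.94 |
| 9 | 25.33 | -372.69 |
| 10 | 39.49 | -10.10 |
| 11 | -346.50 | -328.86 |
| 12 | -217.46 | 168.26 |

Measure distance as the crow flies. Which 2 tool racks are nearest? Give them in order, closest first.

10, 12

Distances from (-115.36, -9.88):
1: √((-182.99)² + (164.10)²) = √(33485.3401 + 26928.8100) = 245.79 mm
2: √((216.14)² + (-306.58)²) = √(46716.4996 + 93991.2964) = 375.11 mm
3: √((226.59)² + (-157.83)²) = √(51343.0281 + 24910.3089) = 276.14 mm
4: √((223.45)² + (165.62)²) = √(49929.9025 + 27429.9844) = 278.14 mm
5: √((-207.07)² + (-54.60)²) = √(42877.9849 + 2981.1600) = 214.15 mm
6: √((353.75)² + (28.03)²) = √(125139.0625 + 785.6809) = 354.86 mm
7: √((-244.94)² + (100.54)²) = √(59995.6036 + 10108.2916) = 264.77 mm
8: √((-177.10)² + (170.82)²) = √(31364.4100 + 29179.4724) = 246.06 mm
9: √((140.69)² + (-362.81)²) = √(19793.6761 + 131631.0961) = 389.13 mm
10: √((154.85)² + (-0.22)²) = √(23978.5225 + 0.0484) = 154.85 mm
11: √((-231.14)² + (-318.98)²) = √(53425.6996 + 101748.2404) = 393.92 mm
12: √((-102.10)² + (178.14)²) = √(10424.4100 + 31733.8596) = 205.32 mm
Sorted: 10 (154.85 mm) < 12 (205.32 mm) < 5 (214.15 mm) < 1 (245.79 mm) < …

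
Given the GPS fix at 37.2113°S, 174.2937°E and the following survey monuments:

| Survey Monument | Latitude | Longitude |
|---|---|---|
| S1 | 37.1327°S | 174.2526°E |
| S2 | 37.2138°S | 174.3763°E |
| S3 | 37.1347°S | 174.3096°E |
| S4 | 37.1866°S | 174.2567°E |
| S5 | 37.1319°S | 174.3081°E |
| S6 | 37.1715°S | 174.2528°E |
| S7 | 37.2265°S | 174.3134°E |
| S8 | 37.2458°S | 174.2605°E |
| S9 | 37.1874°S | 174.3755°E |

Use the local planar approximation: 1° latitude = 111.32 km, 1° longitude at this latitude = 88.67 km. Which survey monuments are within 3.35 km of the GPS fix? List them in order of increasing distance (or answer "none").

Distances from 37.2113°S, 174.2937°E:
S1: 9.4784 km
S2: 7.3294 km
S3: 8.6429 km
S4: 4.2806 km
S5: 8.9306 km
S6: 5.7255 km
S7: 2.4320 km
S8: 4.8390 km
S9: 7.7258 km
Threshold 3.35 km: S7 (2.4320 km) is within range.

S7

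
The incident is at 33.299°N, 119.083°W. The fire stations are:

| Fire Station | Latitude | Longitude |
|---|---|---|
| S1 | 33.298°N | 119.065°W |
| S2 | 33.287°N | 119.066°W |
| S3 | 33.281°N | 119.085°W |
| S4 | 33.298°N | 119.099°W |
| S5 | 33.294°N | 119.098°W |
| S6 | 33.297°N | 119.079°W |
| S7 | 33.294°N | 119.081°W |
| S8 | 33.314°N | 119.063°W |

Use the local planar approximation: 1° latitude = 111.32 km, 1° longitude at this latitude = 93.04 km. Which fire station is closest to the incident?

S6

Distances from 33.299°N, 119.083°W:
S1: √((-0.001·111.32)² + (0.018·93.04)²) = √(0.01239 + 2.80469) = 1.678 km
S2: √((-0.012·111.32)² + (0.017·93.04)²) = √(1.78447 + 2.50171) = 2.070 km
S3: √((-0.018·111.32)² + (-0.002·93.04)²) = √(4.01505 + 0.03463) = 2.012 km
S4: √((-0.001·111.32)² + (-0.016·93.04)²) = √(0.01239 + 2.21605) = 1.493 km
S5: √((-0.005·111.32)² + (-0.015·93.04)²) = √(0.30980 + 1.94770) = 1.502 km
S6: √((-0.002·111.32)² + (0.004·93.04)²) = √(0.04957 + 0.13850) = 0.434 km
S7: √((-0.005·111.32)² + (0.002·93.04)²) = √(0.30980 + 0.03463) = 0.587 km
S8: √((0.015·111.32)² + (0.020·93.04)²) = √(2.78823 + 3.46258) = 2.500 km
Minimum: S6 at 0.434 km.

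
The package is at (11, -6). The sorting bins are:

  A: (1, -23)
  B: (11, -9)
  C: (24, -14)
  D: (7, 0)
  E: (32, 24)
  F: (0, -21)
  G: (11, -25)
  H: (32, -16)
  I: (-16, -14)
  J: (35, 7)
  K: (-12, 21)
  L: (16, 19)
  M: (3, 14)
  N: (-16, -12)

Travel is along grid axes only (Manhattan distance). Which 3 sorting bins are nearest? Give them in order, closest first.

B, D, G

Distances from (11, -6):
A: 27
B: 3
C: 21
D: 10
E: 51
F: 26
G: 19
H: 31
I: 35
J: 37
K: 50
L: 30
M: 28
N: 33
Sorted: B (3) < D (10) < G (19) < C (21) < F (26) < …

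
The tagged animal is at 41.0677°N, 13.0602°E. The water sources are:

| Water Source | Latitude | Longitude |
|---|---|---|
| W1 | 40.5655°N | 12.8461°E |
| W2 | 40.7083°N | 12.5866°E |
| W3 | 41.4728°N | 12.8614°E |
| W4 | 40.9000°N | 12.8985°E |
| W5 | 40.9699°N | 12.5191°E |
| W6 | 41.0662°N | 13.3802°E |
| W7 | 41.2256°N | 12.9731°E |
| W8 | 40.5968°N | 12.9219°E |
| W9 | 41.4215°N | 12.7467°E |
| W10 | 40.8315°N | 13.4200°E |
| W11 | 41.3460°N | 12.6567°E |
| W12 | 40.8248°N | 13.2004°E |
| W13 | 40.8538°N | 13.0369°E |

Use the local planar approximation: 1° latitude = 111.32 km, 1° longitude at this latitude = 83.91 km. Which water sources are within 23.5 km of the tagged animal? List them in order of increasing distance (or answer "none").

Distances from 41.0677°N, 13.0602°E:
W1: 58.7206 km
W2: 56.3908 km
W3: 48.0821 km
W4: 23.0782 km
W5: 46.6907 km
W6: 26.8517 km
W7: 19.0363 km
W8: 53.6897 km
W9: 47.3622 km
W10: 40.0356 km
W11: 45.8925 km
W12: 29.4879 km
W13: 23.8915 km
Threshold 23.5 km: W7 (19.0363 km), W4 (23.0782 km) are within range.

W7, W4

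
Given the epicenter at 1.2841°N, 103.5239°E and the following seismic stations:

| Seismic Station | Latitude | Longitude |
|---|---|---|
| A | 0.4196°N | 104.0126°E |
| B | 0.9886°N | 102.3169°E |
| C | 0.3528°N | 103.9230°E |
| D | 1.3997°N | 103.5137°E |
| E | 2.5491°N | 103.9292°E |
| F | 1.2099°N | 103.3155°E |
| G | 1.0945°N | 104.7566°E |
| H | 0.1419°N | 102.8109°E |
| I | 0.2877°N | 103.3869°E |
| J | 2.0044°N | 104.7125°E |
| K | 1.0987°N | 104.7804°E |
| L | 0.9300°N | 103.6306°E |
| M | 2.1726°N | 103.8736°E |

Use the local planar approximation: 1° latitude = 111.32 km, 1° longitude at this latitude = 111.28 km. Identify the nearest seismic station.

Distances from 1.2841°N, 103.5239°E:
A: 110.5389 km
B: 138.2845 km
C: 112.7846 km
D: 12.9186 km
E: 147.8661 km
F: 24.6178 km
G: 138.7891 km
H: 149.8743 km
I: 111.9620 km
J: 154.6742 km
K: 141.3383 km
L: 41.1679 km
M: 106.2878 km
Minimum: D at 12.9186 km.

D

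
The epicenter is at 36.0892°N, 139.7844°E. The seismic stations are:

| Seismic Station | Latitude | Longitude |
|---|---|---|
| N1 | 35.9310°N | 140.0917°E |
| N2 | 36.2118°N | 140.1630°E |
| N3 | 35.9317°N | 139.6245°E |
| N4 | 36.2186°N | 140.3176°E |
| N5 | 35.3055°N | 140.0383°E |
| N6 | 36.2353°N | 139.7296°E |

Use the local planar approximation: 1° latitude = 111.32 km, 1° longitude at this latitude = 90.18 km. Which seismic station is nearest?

N6

Distances from 36.0892°N, 139.7844°E:
N1: √((-0.1582·111.32)² + (0.3073·90.18)²) = √(310.141122 + 767.972347) = 32.8346 km
N2: √((0.1226·111.32)² + (0.3786·90.18)²) = √(186.263318 + 1165.686270) = 36.7689 km
N3: √((-0.1575·111.32)² + (-0.1599·90.18)²) = √(307.402582 + 207.930113) = 22.7009 km
N4: √((0.1294·111.32)² + (0.5332·90.18)²) = √(207.498494 + 2312.068748) = 50.1953 km
N5: √((-0.7837·111.32)² + (0.2539·90.18)²) = √(7611.076531 + 524.258962) = 90.1961 km
N6: √((0.1461·111.32)² + (-0.0548·90.18)²) = √(264.512882 + 24.422020) = 16.9981 km
Minimum: N6 at 16.9981 km.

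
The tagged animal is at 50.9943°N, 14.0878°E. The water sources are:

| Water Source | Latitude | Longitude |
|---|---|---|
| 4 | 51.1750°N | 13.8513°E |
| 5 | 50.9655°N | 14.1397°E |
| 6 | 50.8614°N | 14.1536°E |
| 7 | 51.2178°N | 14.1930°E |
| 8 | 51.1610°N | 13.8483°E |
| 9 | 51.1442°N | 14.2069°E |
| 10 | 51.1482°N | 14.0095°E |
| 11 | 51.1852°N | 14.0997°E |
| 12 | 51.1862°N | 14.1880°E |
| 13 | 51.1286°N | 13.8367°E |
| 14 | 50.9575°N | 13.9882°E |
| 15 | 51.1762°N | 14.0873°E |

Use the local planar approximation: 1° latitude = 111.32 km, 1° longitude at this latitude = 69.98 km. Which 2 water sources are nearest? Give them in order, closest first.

Distances from 50.9943°N, 14.0878°E:
4: √((0.1807·111.32)² + (-0.2365·69.98)²) = √(404.634306 + 273.911437) = 26.0489 km
5: √((-0.0288·111.32)² + (0.0519·69.98)²) = √(10.278539 + 13.191148) = 4.8446 km
6: √((-0.1329·111.32)² + (0.0658·69.98)²) = √(218.875100 + 21.203115) = 15.4945 km
7: √((0.2235·111.32)² + (0.1052·69.98)²) = √(619.015395 + 54.197513) = 25.9463 km
8: √((0.1667·111.32)² + (-0.2395·69.98)²) = √(344.363882 + 280.904639) = 25.0054 km
9: √((0.1499·111.32)² + (0.1191·69.98)²) = √(278.451564 + 69.465857) = 18.6525 km
10: √((0.1539·111.32)² + (-0.0783·69.98)²) = √(293.510495 + 30.024197) = 17.9871 km
11: √((0.1909·111.32)² + (0.0119·69.98)²) = √(451.604491 + 0.693493) = 21.2673 km
12: √((0.1919·111.32)² + (0.1002·69.98)²) = √(456.348203 + 49.168088) = 22.4837 km
13: √((0.1343·111.32)² + (-0.2511·69.98)²) = √(223.510752 + 308.774411) = 23.0713 km
14: √((-0.0368·111.32)² + (-0.0996·69.98)²) = √(16.781935 + 48.581012) = 8.0847 km
15: √((0.1819·111.32)² + (-0.0005·69.98)²) = √(410.026375 + 0.001224) = 20.2491 km
Sorted: 5 (4.8446 km) < 14 (8.0847 km) < 6 (15.4945 km) < 10 (17.9871 km) < …

5, 14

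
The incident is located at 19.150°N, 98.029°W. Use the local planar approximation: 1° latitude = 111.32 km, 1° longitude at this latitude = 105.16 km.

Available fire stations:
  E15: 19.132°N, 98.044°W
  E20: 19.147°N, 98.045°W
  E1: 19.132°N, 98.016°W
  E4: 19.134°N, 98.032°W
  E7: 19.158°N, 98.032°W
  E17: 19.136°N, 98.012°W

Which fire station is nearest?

E7

Distances from 19.150°N, 98.029°W:
E15: √((-0.018·111.32)² + (-0.015·105.16)²) = √(4.01505 + 2.48819) = 2.550 km
E20: √((-0.003·111.32)² + (-0.016·105.16)²) = √(0.11153 + 2.83101) = 1.715 km
E1: √((-0.018·111.32)² + (0.013·105.16)²) = √(4.01505 + 1.86891) = 2.426 km
E4: √((-0.016·111.32)² + (-0.003·105.16)²) = √(3.17239 + 0.09953) = 1.809 km
E7: √((0.008·111.32)² + (-0.003·105.16)²) = √(0.79310 + 0.09953) = 0.945 km
E17: √((-0.014·111.32)² + (0.017·105.16)²) = √(2.42886 + 3.19594) = 2.372 km
Minimum: E7 at 0.945 km.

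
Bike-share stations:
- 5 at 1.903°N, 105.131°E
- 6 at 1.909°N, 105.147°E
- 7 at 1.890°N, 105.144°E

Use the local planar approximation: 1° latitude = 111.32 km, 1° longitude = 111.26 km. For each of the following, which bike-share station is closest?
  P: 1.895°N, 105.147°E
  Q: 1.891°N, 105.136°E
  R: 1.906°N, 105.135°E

P at 1.895°N, 105.147°E:
  5: 1.990 km
  6: 1.558 km
  7: 0.649 km
  → nearest: 7 (0.649 km)
Q at 1.891°N, 105.136°E:
  5: 1.447 km
  6: 2.348 km
  7: 0.897 km
  → nearest: 7 (0.897 km)
R at 1.906°N, 105.135°E:
  5: 0.556 km
  6: 1.376 km
  7: 2.043 km
  → nearest: 5 (0.556 km)

P→7; Q→7; R→5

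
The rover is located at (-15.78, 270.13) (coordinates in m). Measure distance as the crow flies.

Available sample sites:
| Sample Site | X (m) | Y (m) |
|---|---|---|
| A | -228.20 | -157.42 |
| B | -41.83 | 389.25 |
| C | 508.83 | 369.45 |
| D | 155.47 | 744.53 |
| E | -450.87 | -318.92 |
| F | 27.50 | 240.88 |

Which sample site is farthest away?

E

Distances from (-15.78, 270.13):
A: 477.41 m
B: 121.94 m
C: 533.93 m
D: 504.36 m
E: 732.31 m
F: 52.24 m
Maximum: E at 732.31 m.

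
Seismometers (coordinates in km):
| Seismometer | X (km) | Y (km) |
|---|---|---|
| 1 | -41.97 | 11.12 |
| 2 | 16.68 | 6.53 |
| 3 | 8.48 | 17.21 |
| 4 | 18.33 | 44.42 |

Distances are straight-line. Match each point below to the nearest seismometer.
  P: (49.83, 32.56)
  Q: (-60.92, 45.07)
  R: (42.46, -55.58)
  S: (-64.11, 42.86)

P at (49.83, 32.56):
  1: √((-91.80)² + (-21.44)²) = √(8427.2400 + 459.6736) = 94.27 km
  2: √((-33.15)² + (-26.03)²) = √(1098.9225 + 677.5609) = 42.15 km
  3: √((-41.35)² + (-15.35)²) = √(1709.8225 + 235.6225) = 44.11 km
  4: √((-31.50)² + (11.86)²) = √(992.2500 + 140.6596) = 33.66 km
  → nearest: 4 (33.66 km)
Q at (-60.92, 45.07):
  1: √((18.95)² + (-33.95)²) = √(359.1025 + 1152.6025) = 38.88 km
  2: √((77.60)² + (-38.54)²) = √(6021.7600 + 1485.3316) = 86.64 km
  3: √((69.40)² + (-27.86)²) = √(4816.3600 + 776.1796) = 74.78 km
  4: √((79.25)² + (-0.65)²) = √(6280.5625 + 0.4225) = 79.25 km
  → nearest: 1 (38.88 km)
R at (42.46, -55.58):
  1: √((-84.43)² + (66.70)²) = √(7128.4249 + 4448.8900) = 107.60 km
  2: √((-25.78)² + (62.11)²) = √(664.6084 + 3857.6521) = 67.25 km
  3: √((-33.98)² + (72.79)²) = √(1154.6404 + 5298.3841) = 80.33 km
  4: √((-24.13)² + (100.00)²) = √(582.2569 + 10000.0000) = 102.87 km
  → nearest: 2 (67.25 km)
S at (-64.11, 42.86):
  1: √((22.14)² + (-31.74)²) = √(490.1796 + 1007.4276) = 38.70 km
  2: √((80.79)² + (-36.33)²) = √(6527.0241 + 1319.8689) = 88.58 km
  3: √((72.59)² + (-25.65)²) = √(5269.3081 + 657.9225) = 76.99 km
  4: √((82.44)² + (1.56)²) = √(6796.3536 + 2.4336) = 82.45 km
  → nearest: 1 (38.70 km)

P→4; Q→1; R→2; S→1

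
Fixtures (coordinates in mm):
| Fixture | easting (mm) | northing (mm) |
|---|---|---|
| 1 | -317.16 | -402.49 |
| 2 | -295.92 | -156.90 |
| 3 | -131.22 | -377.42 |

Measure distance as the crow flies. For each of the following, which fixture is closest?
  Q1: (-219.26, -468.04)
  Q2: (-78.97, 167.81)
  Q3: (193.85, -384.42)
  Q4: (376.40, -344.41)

Q1 at (-219.26, -468.04):
  1: √((-97.90)² + (65.55)²) = √(9584.4100 + 4296.8025) = 117.82 mm
  2: √((-76.66)² + (311.14)²) = √(5876.7556 + 96808.0996) = 320.44 mm
  3: √((88.04)² + (90.62)²) = √(7751.0416 + 8211.9844) = 126.34 mm
  → nearest: 1 (117.82 mm)
Q2 at (-78.97, 167.81):
  1: √((-238.19)² + (-570.30)²) = √(56734.4761 + 325242.0900) = 618.04 mm
  2: √((-216.95)² + (-324.71)²) = √(47067.3025 + 105436.5841) = 390.52 mm
  3: √((-52.25)² + (-545.23)²) = √(2730.0625 + 297275.7529) = 547.73 mm
  → nearest: 2 (390.52 mm)
Q3 at (193.85, -384.42):
  1: √((-511.01)² + (-18.07)²) = √(261131.2201 + 326.5249) = 511.33 mm
  2: √((-489.77)² + (227.52)²) = √(239874.6529 + 51765.3504) = 540.04 mm
  3: √((-325.07)² + (7.00)²) = √(105670.5049 + 49.0000) = 325.15 mm
  → nearest: 3 (325.15 mm)
Q4 at (376.40, -344.41):
  1: √((-693.56)² + (-58.08)²) = √(481025.4736 + 3373.2864) = 695.99 mm
  2: √((-672.32)² + (187.51)²) = √(452014.1824 + 35160.0001) = 697.98 mm
  3: √((-507.62)² + (-33.01)²) = √(257678.0644 + 1089.6601) = 508.69 mm
  → nearest: 3 (508.69 mm)

Q1→1; Q2→2; Q3→3; Q4→3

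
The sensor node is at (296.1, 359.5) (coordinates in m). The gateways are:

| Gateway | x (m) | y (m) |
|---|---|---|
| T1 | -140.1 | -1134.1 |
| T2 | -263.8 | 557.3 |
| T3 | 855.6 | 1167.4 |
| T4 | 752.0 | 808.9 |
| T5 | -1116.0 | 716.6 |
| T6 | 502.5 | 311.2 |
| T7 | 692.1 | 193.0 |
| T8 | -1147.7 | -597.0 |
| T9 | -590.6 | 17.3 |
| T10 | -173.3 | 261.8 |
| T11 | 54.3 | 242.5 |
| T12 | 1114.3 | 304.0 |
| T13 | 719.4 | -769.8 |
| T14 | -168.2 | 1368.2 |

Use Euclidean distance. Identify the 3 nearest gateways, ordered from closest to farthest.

T6, T11, T7

Distances from (296.1, 359.5):
T1: 1556.0 m
T2: 593.8 m
T3: 982.7 m
T4: 640.2 m
T5: 1456.6 m
T6: 212.0 m
T7: 429.6 m
T8: 1731.9 m
T9: 950.4 m
T10: 479.5 m
T11: 268.6 m
T12: 820.1 m
T13: 1206.0 m
T14: 1110.4 m
Sorted: T6 (212.0 m) < T11 (268.6 m) < T7 (429.6 m) < T10 (479.5 m) < T2 (593.8 m) < …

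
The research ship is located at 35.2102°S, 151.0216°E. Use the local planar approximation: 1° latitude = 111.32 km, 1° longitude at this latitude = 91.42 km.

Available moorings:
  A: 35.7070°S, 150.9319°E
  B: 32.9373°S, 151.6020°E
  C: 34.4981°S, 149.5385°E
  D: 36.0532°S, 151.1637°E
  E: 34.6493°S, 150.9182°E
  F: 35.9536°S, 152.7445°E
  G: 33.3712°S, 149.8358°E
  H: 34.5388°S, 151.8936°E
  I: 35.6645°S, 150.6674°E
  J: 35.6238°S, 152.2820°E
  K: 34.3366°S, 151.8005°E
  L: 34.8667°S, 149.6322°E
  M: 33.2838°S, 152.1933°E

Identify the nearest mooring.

A

Distances from 35.2102°S, 151.0216°E:
A: √((-0.4968·111.32)² + (-0.0897·91.42)²) = √(3058.507640 + 67.246134) = 55.9084 km
B: √((2.2729·111.32)² + (0.5804·91.42)²) = √(64018.729738 + 2815.381428) = 258.5229 km
C: √((0.7121·111.32)² + (-1.4831·91.42)²) = √(6283.887002 + 18383.292767) = 157.0579 km
D: √((-0.8430·111.32)² + (0.1421·91.42)²) = √(8806.463604 + 168.760417) = 94.7377 km
E: √((0.5609·111.32)² + (-0.1034·91.42)²) = √(3898.677174 + 89.355957) = 63.1509 km
F: √((-0.7434·111.32)² + (1.7229·91.42)²) = √(6848.437692 + 24808.618227) = 177.9243 km
G: √((1.8390·111.32)² + (-1.1858·91.42)²) = √(41909.246618 + 11751.825279) = 231.6486 km
H: √((0.6714·111.32)² + (0.8720·91.42)²) = √(5586.104671 + 6354.997789) = 109.2754 km
I: √((-0.4543·111.32)² + (-0.3542·91.42)²) = √(2557.595558 + 1048.526830) = 60.0510 km
J: √((-0.4136·111.32)² + (1.2604·91.42)²) = √(2119.861344 + 13276.977611) = 124.0840 km
K: √((0.8736·111.32)² + (0.7789·91.42)²) = √(9457.397565 + 5070.442261) = 120.5315 km
L: √((0.3435·111.32)² + (-1.3894·91.42)²) = √(1462.176764 + 16133.813151) = 132.6499 km
M: √((1.9264·111.32)² + (1.1717·91.42)²) = √(45987.450617 + 11474.011842) = 239.7112 km
Minimum: A at 55.9084 km.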